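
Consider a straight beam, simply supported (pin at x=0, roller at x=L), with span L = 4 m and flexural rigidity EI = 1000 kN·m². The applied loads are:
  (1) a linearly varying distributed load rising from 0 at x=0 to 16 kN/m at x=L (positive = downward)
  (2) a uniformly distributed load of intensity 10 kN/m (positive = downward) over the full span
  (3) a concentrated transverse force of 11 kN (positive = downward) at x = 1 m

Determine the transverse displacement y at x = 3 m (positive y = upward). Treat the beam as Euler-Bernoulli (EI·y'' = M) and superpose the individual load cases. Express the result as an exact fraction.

y(3) = -1/20 m

Load 1 — triangular load w₀=16 kN/m (0→w₀ over full span):
  y_1 = -w₀x(7L⁴-10L²x²+3x⁴)/(360LEI) = -16·3·(7·4⁴-10·4²·3²+3·3⁴)/(360·4·1000) = -119/6000 m
Load 2 — uniform load w=10 kN/m over full span:
  y_2 = -wx(L³-2Lx²+x³)/(24EI) = -10·3·(4³-2·4·3²+3³)/(24·1000) = -19/800 m
Load 3 — point force P=11 kN at a=1 m (b=L-a=3):
  y_3 = -Pa(L-x)(2Lx-a²-x²)/(6LEI)  [x>a] = -11·1·(4-3)·(2·4·3-1²-3²)/(6·4·1000) = -77/12000 m
Superposition: y = Σ y_i = -1/20 m ≈ -0.050000 m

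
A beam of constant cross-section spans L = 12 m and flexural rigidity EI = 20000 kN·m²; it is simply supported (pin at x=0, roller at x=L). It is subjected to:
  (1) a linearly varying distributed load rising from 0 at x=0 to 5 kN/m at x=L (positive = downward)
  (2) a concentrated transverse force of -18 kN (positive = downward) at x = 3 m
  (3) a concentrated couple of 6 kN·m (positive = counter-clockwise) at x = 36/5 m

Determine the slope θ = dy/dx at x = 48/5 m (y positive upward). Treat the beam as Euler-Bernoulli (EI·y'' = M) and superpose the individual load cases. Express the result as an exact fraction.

Load 1 — triangular load w₀=5 kN/m (0→w₀ over full span):
  θ_1 = -w₀(7L⁴-30L²x²+15x⁴)/(360LEI) = -5·(7·12⁴-30·12²·(48/5)²+15·(48/5)⁴)/(360·12·20000) = 2271/312500 rad
Load 2 — point force P=-18 kN at a=3 m (b=L-a=9):
  θ_2 = -Pa(2L²-6Lx+3x²+a²)/(6LEI)  [x>a] = -(-18)·3·(2·12²-6·12·(48/5)+3·(48/5)²+3²)/(6·12·20000) = -8829/2000000 rad
Load 3 — applied couple M₀=6 kN·m at a=36/5 m (b=L-a=24/5):
  θ_3 = (M₀x²/(2L)-M₀(x-a)+C₁)/EI  [x>a] with C₁=M₀(3b²-L²)/(6L)=-156/25 = (6·(48/5)²/(2·12)-6·((48/5)-(36/5))+(-156/25))/20000 = 3/25000 rad
Superposition: θ = Σ θ_i = 29727/10000000 rad ≈ 0.002973 rad

θ(48/5) = 29727/10000000 rad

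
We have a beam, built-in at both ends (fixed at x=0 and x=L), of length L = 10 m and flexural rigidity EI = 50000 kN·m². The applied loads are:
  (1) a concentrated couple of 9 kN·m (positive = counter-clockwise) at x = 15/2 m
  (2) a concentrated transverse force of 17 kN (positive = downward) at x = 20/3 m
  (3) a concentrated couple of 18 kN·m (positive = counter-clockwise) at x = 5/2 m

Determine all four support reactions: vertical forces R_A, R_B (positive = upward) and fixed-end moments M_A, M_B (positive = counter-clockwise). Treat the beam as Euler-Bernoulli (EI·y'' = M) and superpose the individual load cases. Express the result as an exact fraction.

R_A = 16081/2160 kN, M_A = 5197/432 kN·m, R_B = 20639/2160 kN, M_B = -9179/432 kN·m

Load 1 — applied couple M₀=9 kN·m at a=15/2 m (b=L-a=5/2):
  R_A = 6M₀ab/L³ = 6·9·(15/2)·(5/2)/10³ = 81/80 kN
  M_A = M₀b(2a-b)/L² = 9·(5/2)·(2·(15/2)-(5/2))/10² = 45/16 kN·m
  R_B = -6M₀ab/L³ = -6·9·(15/2)·(5/2)/10³ = -81/80 kN
  M_B = M₀a(2b-a)/L² = 9·(15/2)·(2·(5/2)-(15/2))/10² = -27/16 kN·m
Load 2 — point force P=17 kN at a=20/3 m (b=L-a=10/3):
  R_A = Pb²(3a+b)/L³ = 17·(10/3)²·(3·(20/3)+(10/3))/10³ = 119/27 kN
  M_A = Pab²/L² = 17·(20/3)·(10/3)²/10² = 340/27 kN·m
  R_B = Pa²(a+3b)/L³ = 17·(20/3)²·((20/3)+3·(10/3))/10³ = 340/27 kN
  M_B = -Pa²b/L² = -17·(20/3)²·(10/3)/10² = -680/27 kN·m
Load 3 — applied couple M₀=18 kN·m at a=5/2 m (b=L-a=15/2):
  R_A = 6M₀ab/L³ = 6·18·(5/2)·(15/2)/10³ = 81/40 kN
  M_A = M₀b(2a-b)/L² = 18·(15/2)·(2·(5/2)-(15/2))/10² = -27/8 kN·m
  R_B = -6M₀ab/L³ = -6·18·(5/2)·(15/2)/10³ = -81/40 kN
  M_B = M₀a(2b-a)/L² = 18·(5/2)·(2·(15/2)-(5/2))/10² = 45/8 kN·m
Superposition: R_A = 16081/2160 kN, M_A = 5197/432 kN·m, R_B = 20639/2160 kN, M_B = -9179/432 kN·m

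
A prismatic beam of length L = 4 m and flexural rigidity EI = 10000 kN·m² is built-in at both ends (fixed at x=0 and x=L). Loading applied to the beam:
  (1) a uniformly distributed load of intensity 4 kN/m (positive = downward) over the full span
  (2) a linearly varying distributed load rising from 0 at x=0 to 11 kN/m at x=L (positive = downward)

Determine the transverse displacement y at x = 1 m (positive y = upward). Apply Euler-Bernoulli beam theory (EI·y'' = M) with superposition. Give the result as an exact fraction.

y(1) = -537/1600000 m

Load 1 — uniform load w=4 kN/m over full span:
  y_1 = -wx²(L-x)²/(24EI) = -4·1²·(4-1)²/(24·10000) = -3/20000 m
Load 2 — triangular load w₀=11 kN/m (0→w₀ over full span):
  y_2 = -w₀x²(L-x)²(x+2L)/(120LEI) = -11·1²·(4-1)²·(1+2·4)/(120·4·10000) = -297/1600000 m
Superposition: y = Σ y_i = -537/1600000 m ≈ -0.000336 m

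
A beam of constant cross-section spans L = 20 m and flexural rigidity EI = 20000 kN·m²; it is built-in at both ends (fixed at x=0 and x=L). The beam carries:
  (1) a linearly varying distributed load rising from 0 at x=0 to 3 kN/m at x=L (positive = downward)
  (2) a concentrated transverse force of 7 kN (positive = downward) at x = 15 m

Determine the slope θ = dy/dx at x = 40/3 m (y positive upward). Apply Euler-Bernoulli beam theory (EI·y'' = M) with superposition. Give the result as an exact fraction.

Load 1 — triangular load w₀=3 kN/m (0→w₀ over full span):
  θ_1 = -w₀(2x(L-x)(L-2x)(x+2L)+x²(L-x)²)/(120LEI) = -3·(2·(40/3)·(20-(40/3))·(20-2·(40/3))·((40/3)+2·20)+(40/3)²·(20-(40/3))²)/(120·20·20000) = 7/2025 rad
Load 2 — point force P=7 kN at a=15 m (b=L-a=5):
  θ_2 = -Pb²x(2aL-(3a+b)x)/(2L³EI)  [x≤a] = -7·5²·(40/3)·(2·15·20-(3·15+5)·(40/3))/(2·20³·20000) = 7/14400 rad
Superposition: θ = Σ θ_i = 511/129600 rad ≈ 0.003943 rad

θ(40/3) = 511/129600 rad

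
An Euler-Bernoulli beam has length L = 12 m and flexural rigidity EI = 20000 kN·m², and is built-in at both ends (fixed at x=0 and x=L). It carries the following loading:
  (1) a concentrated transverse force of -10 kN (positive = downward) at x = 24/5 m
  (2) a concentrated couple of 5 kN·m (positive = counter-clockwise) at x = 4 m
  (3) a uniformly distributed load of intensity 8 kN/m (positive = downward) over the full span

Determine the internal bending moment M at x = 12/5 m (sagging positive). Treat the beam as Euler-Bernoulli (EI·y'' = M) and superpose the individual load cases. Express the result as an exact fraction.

M(12/5) = -292/375 kN·m

Load 1 — point force P=-10 kN at a=24/5 m (b=L-a=36/5):
  M_1 = Pb²(3a+b)x/L³ - Pab²/L²  [x≤a] = (-10)·(36/5)²·(3·(24/5)+(36/5))·(12/5)/12³ - (-10)·(24/5)·(36/5)²/12² = 216/125 kN·m
Load 2 — applied couple M₀=5 kN·m at a=4 m (b=L-a=8):
  M_2 = R_Ax - M_A  [x≤a] with R_A=5/9, M_A=0 = (5/9)·(12/5) - 0 = 4/3 kN·m
Load 3 — uniform load w=8 kN/m over full span:
  M_3 = wLx/2 - wL²/12 - wx²/2 = 8·12·(12/5)/2 - 8·12²/12 - 8·(12/5)²/2 = -96/25 kN·m
Superposition: M = Σ M_i = -292/375 kN·m ≈ -0.778667 kN·m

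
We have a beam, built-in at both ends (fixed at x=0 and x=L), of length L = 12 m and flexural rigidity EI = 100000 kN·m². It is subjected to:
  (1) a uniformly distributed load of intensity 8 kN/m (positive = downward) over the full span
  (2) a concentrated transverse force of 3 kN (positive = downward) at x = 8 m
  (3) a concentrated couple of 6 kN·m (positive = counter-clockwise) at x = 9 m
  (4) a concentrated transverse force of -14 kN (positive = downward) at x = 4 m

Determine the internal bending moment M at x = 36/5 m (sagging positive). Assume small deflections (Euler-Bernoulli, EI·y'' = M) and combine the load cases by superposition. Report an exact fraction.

M(36/5) = 76267/1800 kN·m

Load 1 — uniform load w=8 kN/m over full span:
  M_1 = wLx/2 - wL²/12 - wx²/2 = 8·12·(36/5)/2 - 8·12²/12 - 8·(36/5)²/2 = 1056/25 kN·m
Load 2 — point force P=3 kN at a=8 m (b=L-a=4):
  M_2 = Pb²(3a+b)x/L³ - Pab²/L²  [x≤a] = 3·4²·(3·8+4)·(36/5)/12³ - 3·8·4²/12² = 44/15 kN·m
Load 3 — applied couple M₀=6 kN·m at a=9 m (b=L-a=3):
  M_3 = R_Ax - M_A  [x≤a] with R_A=9/16, M_A=15/8 = (9/16)·(36/5) - (15/8) = 87/40 kN·m
Load 4 — point force P=-14 kN at a=4 m (b=L-a=8):
  M_4 = Pa²(a+3b)(L-x)/L³ - Pa²b/L²  [x>a] = (-14)·4²·(4+3·8)·(12-(36/5))/12³ - (-14)·4²·8/12² = -224/45 kN·m
Superposition: M = Σ M_i = 76267/1800 kN·m ≈ 42.370556 kN·m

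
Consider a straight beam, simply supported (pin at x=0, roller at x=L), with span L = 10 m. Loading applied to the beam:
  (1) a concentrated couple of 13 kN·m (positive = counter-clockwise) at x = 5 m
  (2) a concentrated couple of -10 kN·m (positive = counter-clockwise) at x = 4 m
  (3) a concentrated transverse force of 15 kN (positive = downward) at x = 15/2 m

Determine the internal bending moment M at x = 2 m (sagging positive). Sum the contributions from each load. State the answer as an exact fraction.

M(2) = 81/10 kN·m

Load 1 — applied couple M₀=13 kN·m at a=5 m (b=L-a=5):
  M_1 = M₀x/L  [x≤a] = 13·2/10 = 13/5 kN·m
Load 2 — applied couple M₀=-10 kN·m at a=4 m (b=L-a=6):
  M_2 = M₀x/L  [x≤a] = (-10)·2/10 = -2 kN·m
Load 3 — point force P=15 kN at a=15/2 m (b=L-a=5/2):
  M_3 = Pbx/L  [x≤a] = 15·(5/2)·2/10 = 15/2 kN·m
Superposition: M = Σ M_i = 81/10 kN·m ≈ 8.100000 kN·m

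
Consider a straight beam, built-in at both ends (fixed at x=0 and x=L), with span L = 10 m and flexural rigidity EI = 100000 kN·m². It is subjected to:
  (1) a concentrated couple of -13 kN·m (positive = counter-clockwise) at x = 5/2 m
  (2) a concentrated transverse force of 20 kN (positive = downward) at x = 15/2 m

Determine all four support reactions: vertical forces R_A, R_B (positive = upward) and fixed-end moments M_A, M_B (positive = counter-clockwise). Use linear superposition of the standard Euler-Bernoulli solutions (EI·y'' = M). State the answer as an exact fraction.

Load 1 — applied couple M₀=-13 kN·m at a=5/2 m (b=L-a=15/2):
  R_A = 6M₀ab/L³ = 6·(-13)·(5/2)·(15/2)/10³ = -117/80 kN
  M_A = M₀b(2a-b)/L² = (-13)·(15/2)·(2·(5/2)-(15/2))/10² = 39/16 kN·m
  R_B = -6M₀ab/L³ = -6·(-13)·(5/2)·(15/2)/10³ = 117/80 kN
  M_B = M₀a(2b-a)/L² = (-13)·(5/2)·(2·(15/2)-(5/2))/10² = -65/16 kN·m
Load 2 — point force P=20 kN at a=15/2 m (b=L-a=5/2):
  R_A = Pb²(3a+b)/L³ = 20·(5/2)²·(3·(15/2)+(5/2))/10³ = 25/8 kN
  M_A = Pab²/L² = 20·(15/2)·(5/2)²/10² = 75/8 kN·m
  R_B = Pa²(a+3b)/L³ = 20·(15/2)²·((15/2)+3·(5/2))/10³ = 135/8 kN
  M_B = -Pa²b/L² = -20·(15/2)²·(5/2)/10² = -225/8 kN·m
Superposition: R_A = 133/80 kN, M_A = 189/16 kN·m, R_B = 1467/80 kN, M_B = -515/16 kN·m

R_A = 133/80 kN, M_A = 189/16 kN·m, R_B = 1467/80 kN, M_B = -515/16 kN·m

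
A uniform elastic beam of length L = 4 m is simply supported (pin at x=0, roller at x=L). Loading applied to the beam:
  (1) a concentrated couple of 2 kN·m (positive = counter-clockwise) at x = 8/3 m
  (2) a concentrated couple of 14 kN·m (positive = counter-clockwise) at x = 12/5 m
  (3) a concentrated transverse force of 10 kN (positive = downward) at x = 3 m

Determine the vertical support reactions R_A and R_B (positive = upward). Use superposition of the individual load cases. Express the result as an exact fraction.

R_A = 13/2 kN, R_B = 7/2 kN

Load 1 — applied couple M₀=2 kN·m at a=8/3 m (b=L-a=4/3):
  R_A = M₀/L = 2/4 = 1/2 kN
  R_B = -M₀/L = -2/4 = -1/2 kN
Load 2 — applied couple M₀=14 kN·m at a=12/5 m (b=L-a=8/5):
  R_A = M₀/L = 14/4 = 7/2 kN
  R_B = -M₀/L = -14/4 = -7/2 kN
Load 3 — point force P=10 kN at a=3 m (b=L-a=1):
  R_A = Pb/L = 10·1/4 = 5/2 kN
  R_B = Pa/L = 10·3/4 = 15/2 kN
Superposition: R_A = 13/2 kN, R_B = 7/2 kN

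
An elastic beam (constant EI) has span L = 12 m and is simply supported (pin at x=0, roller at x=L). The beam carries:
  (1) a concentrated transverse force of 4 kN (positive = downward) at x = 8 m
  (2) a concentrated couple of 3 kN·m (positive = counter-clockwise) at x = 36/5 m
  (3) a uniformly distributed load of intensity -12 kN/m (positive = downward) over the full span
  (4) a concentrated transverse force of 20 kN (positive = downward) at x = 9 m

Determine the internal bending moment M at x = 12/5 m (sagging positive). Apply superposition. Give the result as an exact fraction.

Load 1 — point force P=4 kN at a=8 m (b=L-a=4):
  M_1 = Pbx/L  [x≤a] = 4·4·(12/5)/12 = 16/5 kN·m
Load 2 — applied couple M₀=3 kN·m at a=36/5 m (b=L-a=24/5):
  M_2 = M₀x/L  [x≤a] = 3·(12/5)/12 = 3/5 kN·m
Load 3 — uniform load w=-12 kN/m over full span:
  M_3 = wx(L-x)/2 = (-12)·(12/5)·(12-(12/5))/2 = -3456/25 kN·m
Load 4 — point force P=20 kN at a=9 m (b=L-a=3):
  M_4 = Pbx/L  [x≤a] = 20·3·(12/5)/12 = 12 kN·m
Superposition: M = Σ M_i = -3061/25 kN·m ≈ -122.440000 kN·m

M(12/5) = -3061/25 kN·m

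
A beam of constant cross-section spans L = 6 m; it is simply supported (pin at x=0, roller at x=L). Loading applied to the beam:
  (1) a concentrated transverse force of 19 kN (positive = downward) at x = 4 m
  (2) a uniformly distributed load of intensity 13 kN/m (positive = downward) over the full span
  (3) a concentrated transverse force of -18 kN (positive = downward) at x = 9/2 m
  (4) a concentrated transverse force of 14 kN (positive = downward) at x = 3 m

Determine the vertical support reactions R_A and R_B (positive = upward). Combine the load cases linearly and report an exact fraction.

Load 1 — point force P=19 kN at a=4 m (b=L-a=2):
  R_A = Pb/L = 19·2/6 = 19/3 kN
  R_B = Pa/L = 19·4/6 = 38/3 kN
Load 2 — uniform load w=13 kN/m over full span:
  R_A = wL/2 = 13·6/2 = 39 kN
  R_B = wL/2 = 13·6/2 = 39 kN
Load 3 — point force P=-18 kN at a=9/2 m (b=L-a=3/2):
  R_A = Pb/L = (-18)·(3/2)/6 = -9/2 kN
  R_B = Pa/L = (-18)·(9/2)/6 = -27/2 kN
Load 4 — point force P=14 kN at a=3 m (b=L-a=3):
  R_A = Pb/L = 14·3/6 = 7 kN
  R_B = Pa/L = 14·3/6 = 7 kN
Superposition: R_A = 287/6 kN, R_B = 271/6 kN

R_A = 287/6 kN, R_B = 271/6 kN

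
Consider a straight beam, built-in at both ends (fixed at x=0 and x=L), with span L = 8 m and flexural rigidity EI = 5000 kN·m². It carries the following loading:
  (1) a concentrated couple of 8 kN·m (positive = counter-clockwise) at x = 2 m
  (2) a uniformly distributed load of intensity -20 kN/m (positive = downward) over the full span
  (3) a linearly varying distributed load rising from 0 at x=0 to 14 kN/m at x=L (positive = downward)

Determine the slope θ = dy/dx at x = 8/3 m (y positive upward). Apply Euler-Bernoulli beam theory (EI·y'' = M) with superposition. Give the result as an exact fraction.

θ(8/3) = 6421/759375 rad

Load 1 — applied couple M₀=8 kN·m at a=2 m (b=L-a=6):
  θ_1 = (R_Ax²/2 - M_Ax - M₀(x-a))/EI  [x>a] with R_A=9/8, M_A=-3/2 = ((9/8)·(8/3)²/2 - (-3/2)·(8/3) - 8·((8/3)-2))/5000 = 1/1875 rad
Load 2 — uniform load w=-20 kN/m over full span:
  θ_2 = -wx(L-x)(L-2x)/(12EI) = -(-20)·(8/3)·(8-(8/3))·(8-2·(8/3))/(12·5000) = 128/10125 rad
Load 3 — triangular load w₀=14 kN/m (0→w₀ over full span):
  θ_3 = -w₀(2x(L-x)(L-2x)(x+2L)+x²(L-x)²)/(120LEI) = -14·(2·(8/3)·(8-(8/3))·(8-2·(8/3))·((8/3)+2·8)+(8/3)²·(8-(8/3))²)/(120·8·5000) = -3584/759375 rad
Superposition: θ = Σ θ_i = 6421/759375 rad ≈ 0.008456 rad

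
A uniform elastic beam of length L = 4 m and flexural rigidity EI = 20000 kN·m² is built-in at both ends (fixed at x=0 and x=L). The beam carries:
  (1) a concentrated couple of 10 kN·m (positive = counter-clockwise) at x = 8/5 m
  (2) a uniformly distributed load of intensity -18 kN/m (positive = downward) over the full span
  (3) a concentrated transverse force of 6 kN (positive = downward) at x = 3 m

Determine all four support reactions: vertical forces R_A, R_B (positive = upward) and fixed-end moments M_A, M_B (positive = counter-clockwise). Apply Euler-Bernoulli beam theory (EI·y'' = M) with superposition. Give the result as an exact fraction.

Load 1 — applied couple M₀=10 kN·m at a=8/5 m (b=L-a=12/5):
  R_A = 6M₀ab/L³ = 6·10·(8/5)·(12/5)/4³ = 18/5 kN
  M_A = M₀b(2a-b)/L² = 10·(12/5)·(2·(8/5)-(12/5))/4² = 6/5 kN·m
  R_B = -6M₀ab/L³ = -6·10·(8/5)·(12/5)/4³ = -18/5 kN
  M_B = M₀a(2b-a)/L² = 10·(8/5)·(2·(12/5)-(8/5))/4² = 16/5 kN·m
Load 2 — uniform load w=-18 kN/m over full span:
  R_A = wL/2 = (-18)·4/2 = -36 kN
  M_A = wL²/12 = (-18)·4²/12 = -24 kN·m
  R_B = wL/2 = (-18)·4/2 = -36 kN
  M_B = -wL²/12 = -(-18)·4²/12 = 24 kN·m
Load 3 — point force P=6 kN at a=3 m (b=L-a=1):
  R_A = Pb²(3a+b)/L³ = 6·1²·(3·3+1)/4³ = 15/16 kN
  M_A = Pab²/L² = 6·3·1²/4² = 9/8 kN·m
  R_B = Pa²(a+3b)/L³ = 6·3²·(3+3·1)/4³ = 81/16 kN
  M_B = -Pa²b/L² = -6·3²·1/4² = -27/8 kN·m
Superposition: R_A = -2517/80 kN, M_A = -867/40 kN·m, R_B = -2763/80 kN, M_B = 953/40 kN·m

R_A = -2517/80 kN, M_A = -867/40 kN·m, R_B = -2763/80 kN, M_B = 953/40 kN·m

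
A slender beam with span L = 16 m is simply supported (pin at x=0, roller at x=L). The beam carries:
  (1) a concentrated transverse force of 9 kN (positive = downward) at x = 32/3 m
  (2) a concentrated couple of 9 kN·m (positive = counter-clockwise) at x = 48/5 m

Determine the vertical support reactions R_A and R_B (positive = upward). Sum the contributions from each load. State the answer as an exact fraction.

R_A = 57/16 kN, R_B = 87/16 kN

Load 1 — point force P=9 kN at a=32/3 m (b=L-a=16/3):
  R_A = Pb/L = 9·(16/3)/16 = 3 kN
  R_B = Pa/L = 9·(32/3)/16 = 6 kN
Load 2 — applied couple M₀=9 kN·m at a=48/5 m (b=L-a=32/5):
  R_A = M₀/L = 9/16 kN
  R_B = -M₀/L = -9/16 kN
Superposition: R_A = 57/16 kN, R_B = 87/16 kN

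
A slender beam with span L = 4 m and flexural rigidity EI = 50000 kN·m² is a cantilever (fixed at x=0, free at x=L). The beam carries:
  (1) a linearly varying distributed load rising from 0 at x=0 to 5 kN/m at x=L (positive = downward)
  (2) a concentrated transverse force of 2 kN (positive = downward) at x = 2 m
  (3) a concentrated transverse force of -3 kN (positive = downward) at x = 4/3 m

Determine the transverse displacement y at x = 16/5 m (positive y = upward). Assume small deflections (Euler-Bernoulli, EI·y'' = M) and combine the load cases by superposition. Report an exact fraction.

Load 1 — triangular load w₀=5 kN/m (0→w₀ over full span):
  y_1 = (w₀Lx³/12-w₀L²x²/6-w₀x⁵/(120L))/EI = (5·4·(16/5)³/12-5·4²·(16/5)²/6-5·(16/5)⁵/(120·4))/50000 = -50048/29296875 m
Load 2 — point force P=2 kN at a=2 m (b=L-a=2):
  y_2 = -Pa²(3x-a)/(6EI)  [x>a] = -2·2²·(3·(16/5)-2)/(6·50000) = -19/93750 m
Load 3 — point force P=-3 kN at a=4/3 m (b=L-a=8/3):
  y_3 = -Pa²(3x-a)/(6EI)  [x>a] = -(-3)·(4/3)²·(3·(16/5)-(4/3))/(6·50000) = 62/421875 m
Superposition: y = Σ y_i = -930239/527343750 m ≈ -0.001764 m

y(16/5) = -930239/527343750 m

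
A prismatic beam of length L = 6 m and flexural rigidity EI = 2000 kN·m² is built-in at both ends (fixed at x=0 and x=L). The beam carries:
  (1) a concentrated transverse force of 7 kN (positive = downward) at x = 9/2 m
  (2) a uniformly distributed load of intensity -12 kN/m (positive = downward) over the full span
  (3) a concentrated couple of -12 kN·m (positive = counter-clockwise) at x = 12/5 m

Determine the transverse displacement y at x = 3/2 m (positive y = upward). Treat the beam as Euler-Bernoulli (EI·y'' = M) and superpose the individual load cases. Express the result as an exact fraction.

Load 1 — point force P=7 kN at a=9/2 m (b=L-a=3/2):
  y_1 = -Pb²x²(3aL-(3a+b)x)/(6L³EI)  [x≤a] = -7·(3/2)²·(3/2)²·(3·(9/2)·6-(3·(9/2)+(3/2))·(3/2))/(6·6³·2000) = -819/1024000 m
Load 2 — uniform load w=-12 kN/m over full span:
  y_2 = -wx²(L-x)²/(24EI) = -(-12)·(3/2)²·(6-(3/2))²/(24·2000) = 729/64000 m
Load 3 — applied couple M₀=-12 kN·m at a=12/5 m (b=L-a=18/5):
  y_3 = (R_Ax³/6 - M_Ax²/2)/EI  [x≤a] with R_A=-72/25, M_A=-36/25 = ((-72/25)·(3/2)³/6 - (-36/25)·(3/2)²/2)/2000 = 0 m
Superposition: y = Σ y_i = 2169/204800 m ≈ 0.010591 m

y(3/2) = 2169/204800 m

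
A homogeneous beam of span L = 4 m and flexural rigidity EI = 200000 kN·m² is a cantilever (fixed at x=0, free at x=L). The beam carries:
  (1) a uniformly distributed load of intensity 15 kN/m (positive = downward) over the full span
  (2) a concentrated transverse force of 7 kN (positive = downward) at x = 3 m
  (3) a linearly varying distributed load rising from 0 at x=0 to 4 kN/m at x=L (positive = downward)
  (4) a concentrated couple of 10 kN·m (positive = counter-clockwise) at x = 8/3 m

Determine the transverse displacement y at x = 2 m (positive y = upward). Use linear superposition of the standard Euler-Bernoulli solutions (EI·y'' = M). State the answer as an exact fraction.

y(2) = -403/375000 m

Load 1 — uniform load w=15 kN/m over full span:
  y_1 = -wx²(x²-4Lx+6L²)/(24EI) = -15·2²·(2²-4·4·2+6·4²)/(24·200000) = -17/20000 m
Load 2 — point force P=7 kN at a=3 m (b=L-a=1):
  y_2 = -Px²(3a-x)/(6EI)  [x≤a] = -7·2²·(3·3-2)/(6·200000) = -49/300000 m
Load 3 — triangular load w₀=4 kN/m (0→w₀ over full span):
  y_3 = (w₀Lx³/12-w₀L²x²/6-w₀x⁵/(120L))/EI = (4·4·2³/12-4·4²·2²/6-4·2⁵/(120·4))/200000 = -121/750000 m
Load 4 — applied couple M₀=10 kN·m at a=8/3 m (b=L-a=4/3):
  y_4 = M₀x²/(2EI)  [x≤a] = 10·2²/(2·200000) = 1/10000 m
Superposition: y = Σ y_i = -403/375000 m ≈ -0.001075 m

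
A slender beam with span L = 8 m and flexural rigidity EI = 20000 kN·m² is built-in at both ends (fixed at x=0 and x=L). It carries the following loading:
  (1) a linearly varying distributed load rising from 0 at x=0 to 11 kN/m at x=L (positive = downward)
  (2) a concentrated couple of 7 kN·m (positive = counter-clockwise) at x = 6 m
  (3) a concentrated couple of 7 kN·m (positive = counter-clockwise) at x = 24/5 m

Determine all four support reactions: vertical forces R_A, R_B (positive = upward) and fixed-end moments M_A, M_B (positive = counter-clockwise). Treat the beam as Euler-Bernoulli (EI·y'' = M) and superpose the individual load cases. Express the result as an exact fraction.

R_A = 24711/1600 kN, M_A = 33473/1200 kN·m, R_B = 45689/1600 kN, M_B = -14269/400 kN·m

Load 1 — triangular load w₀=11 kN/m (0→w₀ over full span):
  R_A = 3w₀L/20 = 3·11·8/20 = 66/5 kN
  M_A = w₀L²/30 = 11·8²/30 = 352/15 kN·m
  R_B = 7w₀L/20 = 7·11·8/20 = 154/5 kN
  M_B = -w₀L²/20 = -11·8²/20 = -176/5 kN·m
Load 2 — applied couple M₀=7 kN·m at a=6 m (b=L-a=2):
  R_A = 6M₀ab/L³ = 6·7·6·2/8³ = 63/64 kN
  M_A = M₀b(2a-b)/L² = 7·2·(2·6-2)/8² = 35/16 kN·m
  R_B = -6M₀ab/L³ = -6·7·6·2/8³ = -63/64 kN
  M_B = M₀a(2b-a)/L² = 7·6·(2·2-6)/8² = -21/16 kN·m
Load 3 — applied couple M₀=7 kN·m at a=24/5 m (b=L-a=16/5):
  R_A = 6M₀ab/L³ = 6·7·(24/5)·(16/5)/8³ = 63/50 kN
  M_A = M₀b(2a-b)/L² = 7·(16/5)·(2·(24/5)-(16/5))/8² = 56/25 kN·m
  R_B = -6M₀ab/L³ = -6·7·(24/5)·(16/5)/8³ = -63/50 kN
  M_B = M₀a(2b-a)/L² = 7·(24/5)·(2·(16/5)-(24/5))/8² = 21/25 kN·m
Superposition: R_A = 24711/1600 kN, M_A = 33473/1200 kN·m, R_B = 45689/1600 kN, M_B = -14269/400 kN·m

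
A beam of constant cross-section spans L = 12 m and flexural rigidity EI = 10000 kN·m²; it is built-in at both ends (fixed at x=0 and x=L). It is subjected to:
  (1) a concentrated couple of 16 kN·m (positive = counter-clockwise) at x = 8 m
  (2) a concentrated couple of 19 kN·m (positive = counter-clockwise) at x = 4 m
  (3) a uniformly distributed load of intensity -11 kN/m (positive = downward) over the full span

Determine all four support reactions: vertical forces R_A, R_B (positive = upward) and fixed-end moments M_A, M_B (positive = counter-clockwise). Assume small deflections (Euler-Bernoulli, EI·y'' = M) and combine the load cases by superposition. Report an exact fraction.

R_A = -559/9 kN, M_A = -380/3 kN·m, R_B = -629/9 kN, M_B = 415/3 kN·m

Load 1 — applied couple M₀=16 kN·m at a=8 m (b=L-a=4):
  R_A = 6M₀ab/L³ = 6·16·8·4/12³ = 16/9 kN
  M_A = M₀b(2a-b)/L² = 16·4·(2·8-4)/12² = 16/3 kN·m
  R_B = -6M₀ab/L³ = -6·16·8·4/12³ = -16/9 kN
  M_B = M₀a(2b-a)/L² = 16·8·(2·4-8)/12² = 0 kN·m
Load 2 — applied couple M₀=19 kN·m at a=4 m (b=L-a=8):
  R_A = 6M₀ab/L³ = 6·19·4·8/12³ = 19/9 kN
  M_A = M₀b(2a-b)/L² = 19·8·(2·4-8)/12² = 0 kN·m
  R_B = -6M₀ab/L³ = -6·19·4·8/12³ = -19/9 kN
  M_B = M₀a(2b-a)/L² = 19·4·(2·8-4)/12² = 19/3 kN·m
Load 3 — uniform load w=-11 kN/m over full span:
  R_A = wL/2 = (-11)·12/2 = -66 kN
  M_A = wL²/12 = (-11)·12²/12 = -132 kN·m
  R_B = wL/2 = (-11)·12/2 = -66 kN
  M_B = -wL²/12 = -(-11)·12²/12 = 132 kN·m
Superposition: R_A = -559/9 kN, M_A = -380/3 kN·m, R_B = -629/9 kN, M_B = 415/3 kN·m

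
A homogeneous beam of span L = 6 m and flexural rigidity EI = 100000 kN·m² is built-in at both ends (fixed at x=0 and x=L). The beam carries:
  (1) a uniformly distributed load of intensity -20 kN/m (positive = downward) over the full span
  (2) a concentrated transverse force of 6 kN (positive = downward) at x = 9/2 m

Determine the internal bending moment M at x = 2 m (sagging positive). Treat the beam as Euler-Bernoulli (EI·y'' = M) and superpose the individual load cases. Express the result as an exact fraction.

Load 1 — uniform load w=-20 kN/m over full span:
  M_1 = wLx/2 - wL²/12 - wx²/2 = (-20)·6·2/2 - (-20)·6²/12 - (-20)·2²/2 = -20 kN·m
Load 2 — point force P=6 kN at a=9/2 m (b=L-a=3/2):
  M_2 = Pb²(3a+b)x/L³ - Pab²/L²  [x≤a] = 6·(3/2)²·(3·(9/2)+(3/2))·2/6³ - 6·(9/2)·(3/2)²/6² = 3/16 kN·m
Superposition: M = Σ M_i = -317/16 kN·m ≈ -19.812500 kN·m

M(2) = -317/16 kN·m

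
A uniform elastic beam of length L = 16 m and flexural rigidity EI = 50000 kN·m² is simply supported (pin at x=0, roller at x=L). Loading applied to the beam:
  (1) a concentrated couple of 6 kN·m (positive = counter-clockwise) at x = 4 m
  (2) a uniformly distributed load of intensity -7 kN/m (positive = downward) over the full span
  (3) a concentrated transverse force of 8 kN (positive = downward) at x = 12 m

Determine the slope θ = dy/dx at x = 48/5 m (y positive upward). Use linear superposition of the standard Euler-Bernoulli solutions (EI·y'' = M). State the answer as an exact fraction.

θ(48/5) = -130043/18750000 rad

Load 1 — applied couple M₀=6 kN·m at a=4 m (b=L-a=12):
  θ_1 = (M₀x²/(2L)-M₀(x-a)+C₁)/EI  [x>a] with C₁=M₀(3b²-L²)/(6L)=11 = (6·(48/5)²/(2·16)-6·((48/5)-4)+11)/50000 = -133/1250000 rad
Load 2 — uniform load w=-7 kN/m over full span:
  θ_2 = -w(L³-6Lx²+4x³)/(24EI) = -(-7)·(16³-6·16·(48/5)²+4·(48/5)³)/(24·50000) = -8288/1171875 rad
Load 3 — point force P=8 kN at a=12 m (b=L-a=4):
  θ_3 = -Pb(L²-b²-3x²)/(6LEI)  [x≤a] = -8·4·(16²-4²-3·(48/5)²)/(6·16·50000) = 19/78125 rad
Superposition: θ = Σ θ_i = -130043/18750000 rad ≈ -0.006936 rad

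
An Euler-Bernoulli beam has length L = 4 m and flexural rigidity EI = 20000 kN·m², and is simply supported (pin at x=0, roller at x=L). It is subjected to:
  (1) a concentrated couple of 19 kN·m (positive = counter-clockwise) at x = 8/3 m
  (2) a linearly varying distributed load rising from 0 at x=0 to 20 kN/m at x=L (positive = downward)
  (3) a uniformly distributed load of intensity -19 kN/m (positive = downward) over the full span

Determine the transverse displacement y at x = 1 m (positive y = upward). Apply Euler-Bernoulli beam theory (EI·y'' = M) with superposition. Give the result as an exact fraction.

y(1) = 1063/1440000 m

Load 1 — applied couple M₀=19 kN·m at a=8/3 m (b=L-a=4/3):
  y_1 = (M₀x³/(6L)+C₁x)/EI  [x≤a] with C₁=M₀(3b²-L²)/(6L)=-76/9 = (19·1³/(6·4)+(-76/9)·1)/20000 = -551/1440000 m
Load 2 — triangular load w₀=20 kN/m (0→w₀ over full span):
  y_2 = -w₀x(7L⁴-10L²x²+3x⁴)/(360LEI) = -20·1·(7·4⁴-10·4²·1²+3·1⁴)/(360·4·20000) = -109/96000 m
Load 3 — uniform load w=-19 kN/m over full span:
  y_3 = -wx(L³-2Lx²+x³)/(24EI) = -(-19)·1·(4³-2·4·1²+1³)/(24·20000) = 361/160000 m
Superposition: y = Σ y_i = 1063/1440000 m ≈ 0.000738 m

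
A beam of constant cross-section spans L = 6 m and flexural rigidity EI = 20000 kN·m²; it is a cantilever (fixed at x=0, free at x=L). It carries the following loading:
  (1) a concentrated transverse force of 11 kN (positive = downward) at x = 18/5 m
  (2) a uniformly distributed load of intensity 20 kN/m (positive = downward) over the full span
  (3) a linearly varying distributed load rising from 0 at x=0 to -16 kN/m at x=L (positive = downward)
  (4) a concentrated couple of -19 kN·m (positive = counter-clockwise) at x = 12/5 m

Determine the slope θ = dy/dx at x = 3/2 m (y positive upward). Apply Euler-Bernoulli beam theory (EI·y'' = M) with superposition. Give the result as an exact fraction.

θ(3/2) = -20577/1600000 rad

Load 1 — point force P=11 kN at a=18/5 m (b=L-a=12/5):
  θ_1 = -Px(2a-x)/(2EI)  [x≤a] = -11·(3/2)·(2·(18/5)-(3/2))/(2·20000) = -1881/800000 rad
Load 2 — uniform load w=20 kN/m over full span:
  θ_2 = -wx(x²-3Lx+3L²)/(6EI) = -20·(3/2)·((3/2)²-3·6·(3/2)+3·6²)/(6·20000) = -333/16000 rad
Load 3 — triangular load w₀=-16 kN/m (0→w₀ over full span):
  θ_3 = (w₀Lx²/4-w₀L²x/3-w₀x⁴/(24L))/EI = ((-16)·6·(3/2)²/4-(-16)·6²·(3/2)/3-(-16)·(3/2)⁴/(24·6))/20000 = 3753/320000 rad
Load 4 — applied couple M₀=-19 kN·m at a=12/5 m (b=L-a=18/5):
  θ_4 = M₀x/EI  [x≤a] = (-19)·(3/2)/20000 = -57/40000 rad
Superposition: θ = Σ θ_i = -20577/1600000 rad ≈ -0.012861 rad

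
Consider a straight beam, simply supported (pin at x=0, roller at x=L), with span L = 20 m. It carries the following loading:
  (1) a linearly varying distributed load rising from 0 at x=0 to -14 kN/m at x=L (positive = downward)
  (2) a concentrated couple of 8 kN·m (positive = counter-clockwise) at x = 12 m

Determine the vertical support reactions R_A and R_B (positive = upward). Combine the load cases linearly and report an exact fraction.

R_A = -694/15 kN, R_B = -1406/15 kN

Load 1 — triangular load w₀=-14 kN/m (0→w₀ over full span):
  R_A = w₀L/6 = (-14)·20/6 = -140/3 kN
  R_B = w₀L/3 = (-14)·20/3 = -280/3 kN
Load 2 — applied couple M₀=8 kN·m at a=12 m (b=L-a=8):
  R_A = M₀/L = 8/20 = 2/5 kN
  R_B = -M₀/L = -8/20 = -2/5 kN
Superposition: R_A = -694/15 kN, R_B = -1406/15 kN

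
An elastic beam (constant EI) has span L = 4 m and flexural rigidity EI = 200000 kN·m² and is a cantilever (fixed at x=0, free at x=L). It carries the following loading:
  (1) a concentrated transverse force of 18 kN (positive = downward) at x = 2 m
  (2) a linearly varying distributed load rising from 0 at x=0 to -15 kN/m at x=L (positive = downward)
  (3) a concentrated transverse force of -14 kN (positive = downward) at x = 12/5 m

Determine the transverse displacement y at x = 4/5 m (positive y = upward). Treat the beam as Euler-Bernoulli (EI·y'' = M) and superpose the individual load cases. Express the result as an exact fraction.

Load 1 — point force P=18 kN at a=2 m (b=L-a=2):
  y_1 = -Px²(3a-x)/(6EI)  [x≤a] = -18·(4/5)²·(3·2-(4/5))/(6·200000) = -39/781250 m
Load 2 — triangular load w₀=-15 kN/m (0→w₀ over full span):
  y_2 = (w₀Lx³/12-w₀L²x²/6-w₀x⁵/(120L))/EI = ((-15)·4·(4/5)³/12-(-15)·4²·(4/5)²/6-(-15)·(4/5)⁵/(120·4))/200000 = 2251/19531250 m
Load 3 — point force P=-14 kN at a=12/5 m (b=L-a=8/5):
  y_3 = -Px²(3a-x)/(6EI)  [x≤a] = -(-14)·(4/5)²·(3·(12/5)-(4/5))/(6·200000) = 56/1171875 m
Superposition: y = Σ y_i = 3314/29296875 m ≈ 0.000113 m

y(4/5) = 3314/29296875 m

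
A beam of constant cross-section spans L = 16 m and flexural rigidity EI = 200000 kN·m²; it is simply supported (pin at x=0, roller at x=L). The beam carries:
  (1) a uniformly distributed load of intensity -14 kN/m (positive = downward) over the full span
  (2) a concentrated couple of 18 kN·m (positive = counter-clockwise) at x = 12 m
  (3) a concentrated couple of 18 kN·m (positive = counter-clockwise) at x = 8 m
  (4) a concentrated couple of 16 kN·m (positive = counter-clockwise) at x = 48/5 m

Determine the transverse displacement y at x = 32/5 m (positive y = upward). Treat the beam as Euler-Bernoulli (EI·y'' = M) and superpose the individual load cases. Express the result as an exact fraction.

Load 1 — uniform load w=-14 kN/m over full span:
  y_1 = -wx(L³-2Lx²+x³)/(24EI) = -(-14)·(32/5)·(16³-2·16·(32/5)²+(32/5)³)/(24·200000) = 111104/1953125 m
Load 2 — applied couple M₀=18 kN·m at a=12 m (b=L-a=4):
  y_2 = (M₀x³/(6L)+C₁x)/EI  [x≤a] with C₁=M₀(3b²-L²)/(6L)=-39 = (18·(32/5)³/(6·16)+(-39)·(32/5))/200000 = -783/781250 m
Load 3 — applied couple M₀=18 kN·m at a=8 m (b=L-a=8):
  y_3 = (M₀x³/(6L)+C₁x)/EI  [x≤a] with C₁=M₀(3b²-L²)/(6L)=-12 = (18·(32/5)³/(6·16)+(-12)·(32/5))/200000 = -54/390625 m
Load 4 — applied couple M₀=16 kN·m at a=48/5 m (b=L-a=32/5):
  y_4 = (M₀x³/(6L)+C₁x)/EI  [x≤a] with C₁=M₀(3b²-L²)/(6L)=-1664/75 = (16·(32/5)³/(6·16)+(-1664/75)·(32/5))/200000 = -192/390625 m
Superposition: y = Σ y_i = 215833/3906250 m ≈ 0.055253 m

y(32/5) = 215833/3906250 m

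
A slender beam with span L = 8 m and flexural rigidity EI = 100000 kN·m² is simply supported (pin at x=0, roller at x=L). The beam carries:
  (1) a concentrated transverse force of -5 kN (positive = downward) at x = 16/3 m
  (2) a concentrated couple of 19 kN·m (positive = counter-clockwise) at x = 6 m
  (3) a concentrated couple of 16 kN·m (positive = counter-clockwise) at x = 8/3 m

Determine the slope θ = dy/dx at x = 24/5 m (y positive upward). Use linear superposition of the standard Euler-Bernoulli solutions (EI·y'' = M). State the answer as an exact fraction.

θ(24/5) = -977/162000000 rad

Load 1 — point force P=-5 kN at a=16/3 m (b=L-a=8/3):
  θ_1 = -Pb(L²-b²-3x²)/(6LEI)  [x≤a] = -(-5)·(8/3)·(8²-(8/3)²-3·(24/5)²)/(6·8·100000) = -43/1265625 rad
Load 2 — applied couple M₀=19 kN·m at a=6 m (b=L-a=2):
  θ_2 = (M₀x²/(2L)+C₁)/EI  [x≤a] with C₁=M₀(3b²-L²)/(6L)=-247/12 = (19·(24/5)²/(2·8)+(-247/12))/100000 = 2033/30000000 rad
Load 3 — applied couple M₀=16 kN·m at a=8/3 m (b=L-a=16/3):
  θ_3 = (M₀x²/(2L)-M₀(x-a)+C₁)/EI  [x>a] with C₁=M₀(3b²-L²)/(6L)=64/9 = (16·(24/5)²/(2·8)-16·((24/5)-(8/3))+(64/9))/100000 = -28/703125 rad
Superposition: θ = Σ θ_i = -977/162000000 rad ≈ -0.000006 rad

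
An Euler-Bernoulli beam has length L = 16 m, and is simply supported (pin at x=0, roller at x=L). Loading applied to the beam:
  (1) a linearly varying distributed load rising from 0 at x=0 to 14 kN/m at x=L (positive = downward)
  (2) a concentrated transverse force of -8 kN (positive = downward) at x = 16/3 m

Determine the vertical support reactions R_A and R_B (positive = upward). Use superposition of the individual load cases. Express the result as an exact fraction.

Load 1 — triangular load w₀=14 kN/m (0→w₀ over full span):
  R_A = w₀L/6 = 14·16/6 = 112/3 kN
  R_B = w₀L/3 = 14·16/3 = 224/3 kN
Load 2 — point force P=-8 kN at a=16/3 m (b=L-a=32/3):
  R_A = Pb/L = (-8)·(32/3)/16 = -16/3 kN
  R_B = Pa/L = (-8)·(16/3)/16 = -8/3 kN
Superposition: R_A = 32 kN, R_B = 72 kN

R_A = 32 kN, R_B = 72 kN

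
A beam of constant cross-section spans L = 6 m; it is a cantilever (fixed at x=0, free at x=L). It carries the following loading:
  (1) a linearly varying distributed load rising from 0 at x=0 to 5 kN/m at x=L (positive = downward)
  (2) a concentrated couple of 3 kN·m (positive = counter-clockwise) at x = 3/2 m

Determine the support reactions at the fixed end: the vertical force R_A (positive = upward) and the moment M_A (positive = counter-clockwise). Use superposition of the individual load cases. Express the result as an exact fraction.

R_A = 15 kN, M_A = 57 kN·m

Load 1 — triangular load w₀=5 kN/m (0→w₀ over full span):
  R_A = w₀L/2 = 5·6/2 = 15 kN
  M_A = w₀L²/3 = 5·6²/3 = 60 kN·m
Load 2 — applied couple M₀=3 kN·m at a=3/2 m (b=L-a=9/2):
  R_A = 0 kN
  M_A = -M₀ = -3 kN·m
Superposition: R_A = 15 kN, M_A = 57 kN·m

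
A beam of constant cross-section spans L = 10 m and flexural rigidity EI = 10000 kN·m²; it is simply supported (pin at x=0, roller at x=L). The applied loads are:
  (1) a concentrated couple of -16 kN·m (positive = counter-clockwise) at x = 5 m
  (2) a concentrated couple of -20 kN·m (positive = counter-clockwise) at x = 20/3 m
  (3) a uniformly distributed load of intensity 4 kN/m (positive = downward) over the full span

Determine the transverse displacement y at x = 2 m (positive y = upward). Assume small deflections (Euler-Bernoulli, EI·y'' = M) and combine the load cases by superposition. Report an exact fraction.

Load 1 — applied couple M₀=-16 kN·m at a=5 m (b=L-a=5):
  y_1 = (M₀x³/(6L)+C₁x)/EI  [x≤a] with C₁=M₀(3b²-L²)/(6L)=20/3 = ((-16)·2³/(6·10)+(20/3)·2)/10000 = 7/6250 m
Load 2 — applied couple M₀=-20 kN·m at a=20/3 m (b=L-a=10/3):
  y_2 = (M₀x³/(6L)+C₁x)/EI  [x≤a] with C₁=M₀(3b²-L²)/(6L)=200/9 = ((-20)·2³/(6·10)+(200/9)·2)/10000 = 47/11250 m
Load 3 — uniform load w=4 kN/m over full span:
  y_3 = -wx(L³-2Lx²+x³)/(24EI) = -4·2·(10³-2·10·2²+2³)/(24·10000) = -58/1875 m
Superposition: y = Σ y_i = -721/28125 m ≈ -0.025636 m

y(2) = -721/28125 m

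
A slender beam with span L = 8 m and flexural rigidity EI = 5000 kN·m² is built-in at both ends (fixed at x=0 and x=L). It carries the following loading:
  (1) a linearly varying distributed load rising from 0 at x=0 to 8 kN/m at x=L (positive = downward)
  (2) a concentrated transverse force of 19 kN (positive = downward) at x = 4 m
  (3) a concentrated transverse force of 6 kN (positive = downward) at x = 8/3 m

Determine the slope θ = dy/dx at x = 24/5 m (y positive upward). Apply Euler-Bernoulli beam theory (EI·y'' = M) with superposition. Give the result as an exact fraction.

Load 1 — triangular load w₀=8 kN/m (0→w₀ over full span):
  θ_1 = -w₀(2x(L-x)(L-2x)(x+2L)+x²(L-x)²)/(120LEI) = -8·(2·(24/5)·(8-(24/5))·(8-2·(24/5))·((24/5)+2·8)+(24/5)²·(8-(24/5))²)/(120·8·5000) = 512/390625 rad
Load 2 — point force P=19 kN at a=4 m (b=L-a=4):
  θ_2 = Pa²(L-x)(2bL-(3b+a)(L-x))/(2L³EI)  [x>a] = 19·4²·(8-(24/5))·(2·4·8-(3·4+4)·(8-(24/5)))/(2·8³·5000) = 38/15625 rad
Load 3 — point force P=6 kN at a=8/3 m (b=L-a=16/3):
  θ_3 = Pa²(L-x)(2bL-(3b+a)(L-x))/(2L³EI)  [x>a] = 6·(8/3)²·(8-(24/5))·(2·(16/3)·8-(3·(16/3)+(8/3))·(8-(24/5)))/(2·8³·5000) = 32/46875 rad
Superposition: θ = Σ θ_i = 5186/1171875 rad ≈ 0.004425 rad

θ(24/5) = 5186/1171875 rad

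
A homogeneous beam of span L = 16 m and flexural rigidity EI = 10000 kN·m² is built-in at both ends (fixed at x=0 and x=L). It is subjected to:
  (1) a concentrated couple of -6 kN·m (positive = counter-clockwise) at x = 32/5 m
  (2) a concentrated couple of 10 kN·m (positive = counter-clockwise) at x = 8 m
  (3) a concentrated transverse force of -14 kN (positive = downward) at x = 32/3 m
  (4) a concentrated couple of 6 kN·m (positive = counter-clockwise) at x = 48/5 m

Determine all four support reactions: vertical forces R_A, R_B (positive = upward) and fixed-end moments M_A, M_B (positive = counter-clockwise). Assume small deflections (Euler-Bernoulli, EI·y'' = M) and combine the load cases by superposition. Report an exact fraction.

Load 1 — applied couple M₀=-6 kN·m at a=32/5 m (b=L-a=48/5):
  R_A = 6M₀ab/L³ = 6·(-6)·(32/5)·(48/5)/16³ = -27/50 kN
  M_A = M₀b(2a-b)/L² = (-6)·(48/5)·(2·(32/5)-(48/5))/16² = -18/25 kN·m
  R_B = -6M₀ab/L³ = -6·(-6)·(32/5)·(48/5)/16³ = 27/50 kN
  M_B = M₀a(2b-a)/L² = (-6)·(32/5)·(2·(48/5)-(32/5))/16² = -48/25 kN·m
Load 2 — applied couple M₀=10 kN·m at a=8 m (b=L-a=8):
  R_A = 6M₀ab/L³ = 6·10·8·8/16³ = 15/16 kN
  M_A = M₀b(2a-b)/L² = 10·8·(2·8-8)/16² = 5/2 kN·m
  R_B = -6M₀ab/L³ = -6·10·8·8/16³ = -15/16 kN
  M_B = M₀a(2b-a)/L² = 10·8·(2·8-8)/16² = 5/2 kN·m
Load 3 — point force P=-14 kN at a=32/3 m (b=L-a=16/3):
  R_A = Pb²(3a+b)/L³ = (-14)·(16/3)²·(3·(32/3)+(16/3))/16³ = -98/27 kN
  M_A = Pab²/L² = (-14)·(32/3)·(16/3)²/16² = -448/27 kN·m
  R_B = Pa²(a+3b)/L³ = (-14)·(32/3)²·((32/3)+3·(16/3))/16³ = -280/27 kN
  M_B = -Pa²b/L² = -(-14)·(32/3)²·(16/3)/16² = 896/27 kN·m
Load 4 — applied couple M₀=6 kN·m at a=48/5 m (b=L-a=32/5):
  R_A = 6M₀ab/L³ = 6·6·(48/5)·(32/5)/16³ = 27/50 kN
  M_A = M₀b(2a-b)/L² = 6·(32/5)·(2·(48/5)-(32/5))/16² = 48/25 kN·m
  R_B = -6M₀ab/L³ = -6·6·(48/5)·(32/5)/16³ = -27/50 kN
  M_B = M₀a(2b-a)/L² = 6·(48/5)·(2·(32/5)-(48/5))/16² = 18/25 kN·m
Superposition: R_A = -1163/432 kN, M_A = -3481/270 kN·m, R_B = -4885/432 kN, M_B = 9311/270 kN·m

R_A = -1163/432 kN, M_A = -3481/270 kN·m, R_B = -4885/432 kN, M_B = 9311/270 kN·m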